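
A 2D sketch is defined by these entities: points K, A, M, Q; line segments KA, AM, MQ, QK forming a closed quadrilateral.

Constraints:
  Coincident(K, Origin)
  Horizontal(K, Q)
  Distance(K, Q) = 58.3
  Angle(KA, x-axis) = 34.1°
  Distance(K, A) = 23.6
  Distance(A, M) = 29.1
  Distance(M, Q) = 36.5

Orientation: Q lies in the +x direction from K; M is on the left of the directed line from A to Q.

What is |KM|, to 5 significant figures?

52.601

K is at the origin; K and Q share the same y with |KQ| = 58.3 and Q in +x, so Q = (58.3, 0). KA runs at 34.1° with |KA| = 23.6, so A = (19.542, 13.231). M is determined by |AM| = 29.1 and |MQ| = 36.5 together: it lies at the intersection of circle(A, 29.1) and circle(Q, 36.5). With |AQ| = 40.954, the foot of the radical line on AQ is 14.550 from A and the perpendicular offset is √(29.1² − 14.550²) = 25.201. Taking the left-of-AQ solution: M = (41.454, 32.380).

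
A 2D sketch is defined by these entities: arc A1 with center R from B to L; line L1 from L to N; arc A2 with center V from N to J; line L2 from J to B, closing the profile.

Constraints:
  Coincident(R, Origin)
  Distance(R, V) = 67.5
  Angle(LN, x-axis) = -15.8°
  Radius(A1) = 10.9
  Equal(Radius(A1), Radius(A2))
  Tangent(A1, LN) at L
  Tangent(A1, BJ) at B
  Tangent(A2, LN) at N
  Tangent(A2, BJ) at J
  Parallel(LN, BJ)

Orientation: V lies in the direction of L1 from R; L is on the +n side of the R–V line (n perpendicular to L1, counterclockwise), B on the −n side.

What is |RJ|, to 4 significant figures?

68.37

The slot axis is L1's direction at -15.8°, so u = (cos -15.8°, sin -15.8°) = (0.9622, -0.2723) and n = (−sin -15.8°, cos -15.8°) = (0.2723, 0.9622). R is at the origin and V lies 67.5 along u from R, so V = 67.5·u = (64.95, -18.38). Tangency of A1 to both parallel lines with radius 10.9 puts L and B at R ± 10.9·n: L = (2.968, 10.49), B = (-2.968, -10.49). Equal radii place N and J the same way about V: N = V + 10.9·n = (67.92, -7.891), J = V − 10.9·n = (61.98, -28.87). Then |RJ| = |J − R| = 68.37.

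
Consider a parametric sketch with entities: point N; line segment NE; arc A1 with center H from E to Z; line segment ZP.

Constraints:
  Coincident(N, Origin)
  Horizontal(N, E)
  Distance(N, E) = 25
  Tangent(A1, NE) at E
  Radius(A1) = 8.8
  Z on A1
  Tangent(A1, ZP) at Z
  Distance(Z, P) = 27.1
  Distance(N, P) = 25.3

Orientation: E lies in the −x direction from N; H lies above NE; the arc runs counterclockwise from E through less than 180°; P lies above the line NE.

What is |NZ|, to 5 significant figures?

18.295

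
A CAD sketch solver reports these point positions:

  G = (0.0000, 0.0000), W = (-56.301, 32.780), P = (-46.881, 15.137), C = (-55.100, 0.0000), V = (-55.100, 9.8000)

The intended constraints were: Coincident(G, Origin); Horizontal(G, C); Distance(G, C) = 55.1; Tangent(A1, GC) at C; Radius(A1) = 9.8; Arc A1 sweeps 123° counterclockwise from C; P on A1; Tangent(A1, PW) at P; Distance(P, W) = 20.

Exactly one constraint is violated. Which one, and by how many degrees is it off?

Tangent(A1, PW) at P — off by 4.90°.

G = (0.00, 0.00) ✓; G.y = 0.00, C.y = 0.00 ✓; |GC| = 55.10 ✓; ∠(VC, CG) = 90.00° ✓; |VC| = 9.800 ✓; bearing(V→P) − bearing(V→C) = 123.0° ✓; |VP| = 9.800 ✓; ∠(VP, PW) = 94.90° ✗; |PW| = 20.00 ✓.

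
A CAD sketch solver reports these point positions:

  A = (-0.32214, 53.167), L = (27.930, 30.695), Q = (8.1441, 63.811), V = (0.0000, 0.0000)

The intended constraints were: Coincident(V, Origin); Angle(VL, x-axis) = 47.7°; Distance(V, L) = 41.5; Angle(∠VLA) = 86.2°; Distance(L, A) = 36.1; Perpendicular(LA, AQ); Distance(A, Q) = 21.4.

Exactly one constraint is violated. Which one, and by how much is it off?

Distance(A, Q) = 21.4 — off by 7.80.

V = (0.00, 0.00) ✓; VL at 47.70° ✓; |VL| = 41.50 ✓; ∠VLA = 86.20° ✓; |LA| = 36.10 ✓; ∠(LA, AQ) = 90.00° ✓; |AQ| = 13.60 ✗.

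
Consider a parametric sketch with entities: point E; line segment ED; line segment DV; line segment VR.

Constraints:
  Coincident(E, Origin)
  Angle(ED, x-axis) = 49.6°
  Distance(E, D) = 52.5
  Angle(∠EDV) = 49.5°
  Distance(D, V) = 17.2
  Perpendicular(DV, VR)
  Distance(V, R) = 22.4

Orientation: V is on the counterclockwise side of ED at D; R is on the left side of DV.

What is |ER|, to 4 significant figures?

24.34

∠EDV = 49.5°, so DV runs at 49.6° + (180° − 49.5°) = 180.1° from the x-axis; with |DV| = 17.2, V = D + 17.2·(cos 180.1°, sin 180.1°) = (16.83, 39.95). The perpendicularity gives VR at right angles to DV; with |VR| = 22.4 on the left of DV, R = V + 22.4·(0.001745, -1.000) = (16.87, 17.55). Then |ER| = |R − E| = 24.34.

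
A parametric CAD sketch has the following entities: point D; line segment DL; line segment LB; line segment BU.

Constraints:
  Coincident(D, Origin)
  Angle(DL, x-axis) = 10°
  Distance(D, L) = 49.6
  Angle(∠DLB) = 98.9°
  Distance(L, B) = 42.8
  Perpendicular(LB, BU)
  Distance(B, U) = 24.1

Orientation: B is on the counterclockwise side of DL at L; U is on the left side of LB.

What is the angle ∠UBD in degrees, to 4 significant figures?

45.85°

D is at the origin; DL runs at 10.0° with length 49.6, so L = 49.6·(cos 10.0°, sin 10.0°) = (48.85, 8.613). ∠DLB = 98.9°, so LB runs at 10.0° + (180° − 98.9°) = 91.10° from the x-axis; with |LB| = 42.8, B = L + 42.8·(cos 91.10°, sin 91.10°) = (48.02, 51.41). The perpendicularity gives BU at right angles to LB; with |BU| = 24.1 on the left of LB, U = B + 24.1·(-0.9998, -0.01920) = (23.93, 50.94). Then cos ∠UBD = BU·BD / (|BU||BD|), giving 45.85°.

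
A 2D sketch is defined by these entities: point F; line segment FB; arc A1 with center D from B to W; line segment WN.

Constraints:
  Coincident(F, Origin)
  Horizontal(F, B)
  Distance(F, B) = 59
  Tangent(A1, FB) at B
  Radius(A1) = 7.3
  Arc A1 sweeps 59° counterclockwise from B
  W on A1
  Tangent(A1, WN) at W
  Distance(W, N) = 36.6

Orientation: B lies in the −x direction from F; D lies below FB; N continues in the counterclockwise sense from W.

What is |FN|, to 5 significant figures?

91.066

F is at the origin; F and B share the same y with |FB| = 59.0 and B on the −x side, so B = (-59.000, 0.0000). Tangency of A1 to FB means the radius DB is perpendicular to FB, so D = B + (0, -7.3) = (-59.000, -7.3000). On A1, B sits at bearing 90° from D; a 59° counterclockwise sweep puts W at bearing 149°, so W = D + 7.3·(cos 149°, sin 149°) = (-65.257, -3.5402). Since A1 is tangent to WN there, DW ⟂ WN, so WN runs along (−sin 149°, cos 149°); with |WN| = 36.6, N = (-84.108, -34.913). Then |FN| = |N − F| = 91.066.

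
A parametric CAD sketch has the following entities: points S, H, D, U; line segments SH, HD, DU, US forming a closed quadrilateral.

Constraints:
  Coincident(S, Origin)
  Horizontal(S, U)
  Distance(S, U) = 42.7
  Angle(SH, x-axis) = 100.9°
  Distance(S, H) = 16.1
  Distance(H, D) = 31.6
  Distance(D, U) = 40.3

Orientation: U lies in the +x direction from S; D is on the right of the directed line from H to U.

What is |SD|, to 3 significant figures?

15.6

Checks: |SU| = 42.70 ✓; |SH| = 16.10 ✓; |HD| = 31.60 ✓; |DU| = 40.30 ✓.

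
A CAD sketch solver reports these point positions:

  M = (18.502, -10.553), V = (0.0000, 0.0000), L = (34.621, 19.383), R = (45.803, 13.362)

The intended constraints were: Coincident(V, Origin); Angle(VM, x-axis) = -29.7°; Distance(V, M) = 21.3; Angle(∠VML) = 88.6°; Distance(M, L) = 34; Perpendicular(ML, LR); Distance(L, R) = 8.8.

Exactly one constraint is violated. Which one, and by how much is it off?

Distance(L, R) = 8.8 — off by 3.90.

V = (0.00, 0.00) ✓; VM at -29.70° ✓; |VM| = 21.30 ✓; ∠VML = 88.60° ✓; |ML| = 34.00 ✓; ∠(ML, LR) = 90.00° ✓; |LR| = 12.70 ✗.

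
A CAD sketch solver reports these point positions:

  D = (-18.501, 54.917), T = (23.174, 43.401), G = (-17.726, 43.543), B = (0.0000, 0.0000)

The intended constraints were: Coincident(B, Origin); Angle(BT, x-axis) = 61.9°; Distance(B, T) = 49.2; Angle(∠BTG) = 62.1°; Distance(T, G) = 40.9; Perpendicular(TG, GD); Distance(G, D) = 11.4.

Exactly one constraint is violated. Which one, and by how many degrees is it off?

Perpendicular(TG, GD) — off by 4.10°.

B = (0.00, 0.00) ✓; BT at 61.90° ✓; |BT| = 49.20 ✓; ∠BTG = 62.10° ✓; |TG| = 40.90 ✓; ∠(TG, GD) = 85.90° ✗; |GD| = 11.40 ✓.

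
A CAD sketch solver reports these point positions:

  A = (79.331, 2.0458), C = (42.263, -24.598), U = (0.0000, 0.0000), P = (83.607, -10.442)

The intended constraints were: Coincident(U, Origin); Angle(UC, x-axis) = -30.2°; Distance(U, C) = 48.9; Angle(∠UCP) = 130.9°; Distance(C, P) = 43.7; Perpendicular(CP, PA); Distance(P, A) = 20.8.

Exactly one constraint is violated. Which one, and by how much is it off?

Distance(P, A) = 20.8 — off by 7.60.

U = (0.00, 0.00) ✓; UC at -30.20° ✓; |UC| = 48.90 ✓; ∠UCP = 130.9° ✓; |CP| = 43.70 ✓; ∠(CP, PA) = 90.00° ✓; |PA| = 13.20 ✗.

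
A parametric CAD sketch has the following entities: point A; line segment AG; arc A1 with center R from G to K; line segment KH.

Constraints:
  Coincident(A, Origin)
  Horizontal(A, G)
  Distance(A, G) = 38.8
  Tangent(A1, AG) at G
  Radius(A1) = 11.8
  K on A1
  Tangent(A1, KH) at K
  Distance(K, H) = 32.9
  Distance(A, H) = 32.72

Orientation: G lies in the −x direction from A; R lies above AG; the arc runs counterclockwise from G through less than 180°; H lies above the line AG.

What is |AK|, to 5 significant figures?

29.701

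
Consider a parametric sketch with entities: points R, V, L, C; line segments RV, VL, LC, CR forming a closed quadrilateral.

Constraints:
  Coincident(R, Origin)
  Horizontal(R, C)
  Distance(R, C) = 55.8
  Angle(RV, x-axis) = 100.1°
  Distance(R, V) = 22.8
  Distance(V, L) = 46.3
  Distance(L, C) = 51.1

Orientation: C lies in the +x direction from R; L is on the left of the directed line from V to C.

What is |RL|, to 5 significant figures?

58.682

R is at the origin; RC is horizontal with |RC| = 55.8 and C in +x, so C = (55.8, 0). RV runs at 100.1° with |RV| = 22.8, so V = (-3.9984, 22.447). L is determined by |VL| = 46.3 and |LC| = 51.1 together: it lies at the intersection of circle(V, 46.3) and circle(C, 51.1). With |VC| = 63.873, the foot of the radical line on VC is 28.276 from V and the perpendicular offset is √(46.3² − 28.276²) = 36.662. Taking the left-of-VC solution: L = (35.359, 46.833).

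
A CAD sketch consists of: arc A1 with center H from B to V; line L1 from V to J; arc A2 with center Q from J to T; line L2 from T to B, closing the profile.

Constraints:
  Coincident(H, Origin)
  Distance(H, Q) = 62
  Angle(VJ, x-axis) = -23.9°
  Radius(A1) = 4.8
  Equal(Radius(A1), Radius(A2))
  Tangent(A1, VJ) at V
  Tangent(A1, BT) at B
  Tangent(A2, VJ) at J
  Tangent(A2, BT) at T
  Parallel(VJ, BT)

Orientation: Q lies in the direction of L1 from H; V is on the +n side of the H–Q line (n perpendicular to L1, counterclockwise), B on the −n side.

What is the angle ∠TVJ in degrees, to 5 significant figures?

8.8017°

Tangency of A1 to both parallel lines with radius 4.8 puts V and B at H ± 4.8·n: V = (1.9447, 4.3884), B = (-1.9447, -4.3884). Equal radii place J and T the same way about Q: J = Q + 4.8·n = (58.628, -20.730), T = Q − 4.8·n = (54.739, -29.507). Then cos ∠TVJ = VT·VJ / (|VT||VJ|), giving 8.8017°.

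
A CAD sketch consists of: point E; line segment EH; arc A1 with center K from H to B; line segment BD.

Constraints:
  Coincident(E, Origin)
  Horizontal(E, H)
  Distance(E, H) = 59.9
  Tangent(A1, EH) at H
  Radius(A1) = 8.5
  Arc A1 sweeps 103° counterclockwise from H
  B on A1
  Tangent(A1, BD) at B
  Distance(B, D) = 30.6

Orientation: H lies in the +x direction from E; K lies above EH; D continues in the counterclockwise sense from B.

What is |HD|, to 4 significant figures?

40.25

E is at the origin; EH is horizontal with |EH| = 59.9 and H on the +x side, so H = (59.90, 0.000). The tangent condition forces KH to be normal to EH, so K = H + (0, 8.5) = (59.90, 8.500). On A1, H sits at bearing -90° from K; a 103° counterclockwise sweep puts B at bearing 13°, so B = K + 8.5·(cos 13°, sin 13°) = (68.18, 10.41). The tangent condition forces KB to be normal to BD, so BD runs along (−sin 13°, cos 13°); with |BD| = 30.6, D = (61.30, 40.23). Then |HD| = |D − H| = 40.25.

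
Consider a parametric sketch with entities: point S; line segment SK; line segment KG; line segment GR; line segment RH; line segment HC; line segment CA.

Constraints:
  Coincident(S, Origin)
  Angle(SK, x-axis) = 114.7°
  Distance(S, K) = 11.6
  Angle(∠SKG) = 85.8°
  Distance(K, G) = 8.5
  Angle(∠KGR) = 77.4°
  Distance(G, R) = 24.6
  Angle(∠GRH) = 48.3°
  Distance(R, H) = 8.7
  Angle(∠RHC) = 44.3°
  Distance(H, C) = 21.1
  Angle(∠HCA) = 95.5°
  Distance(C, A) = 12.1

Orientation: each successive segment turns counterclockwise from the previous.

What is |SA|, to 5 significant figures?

27.120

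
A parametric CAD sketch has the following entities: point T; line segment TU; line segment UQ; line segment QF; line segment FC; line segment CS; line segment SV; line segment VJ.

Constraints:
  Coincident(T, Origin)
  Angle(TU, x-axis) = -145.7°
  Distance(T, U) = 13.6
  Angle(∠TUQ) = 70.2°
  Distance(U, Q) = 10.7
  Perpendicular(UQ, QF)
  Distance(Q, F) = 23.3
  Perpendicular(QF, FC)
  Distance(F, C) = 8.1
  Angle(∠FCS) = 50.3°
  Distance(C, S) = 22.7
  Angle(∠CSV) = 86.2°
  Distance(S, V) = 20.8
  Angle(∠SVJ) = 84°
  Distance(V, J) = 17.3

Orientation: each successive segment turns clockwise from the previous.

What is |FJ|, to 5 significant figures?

11.612

∠CSV = 86.2° gives SV at 61.000° from the x-axis; with |SV| = 20.8, V = (0.21638, 28.544). ∠SVJ = 84.0° gives VJ at -35.000° from the x-axis; with |VJ| = 17.3, J = (14.388, 18.621). Then |FJ| = |J − F| = 11.612.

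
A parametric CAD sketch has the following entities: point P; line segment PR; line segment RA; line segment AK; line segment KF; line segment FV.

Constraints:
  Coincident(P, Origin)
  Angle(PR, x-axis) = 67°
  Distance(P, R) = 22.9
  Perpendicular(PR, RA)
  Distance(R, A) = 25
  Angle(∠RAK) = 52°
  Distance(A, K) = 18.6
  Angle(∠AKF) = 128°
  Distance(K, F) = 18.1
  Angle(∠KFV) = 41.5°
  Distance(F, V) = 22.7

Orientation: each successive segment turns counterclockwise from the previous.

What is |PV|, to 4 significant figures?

26.40

∠AKF = 128.0° gives KF at -23.00° from the x-axis; with |KF| = 18.1, F = (7.410, 5.809). ∠KFV = 41.5° gives FV at 115.5° from the x-axis; with |FV| = 22.7, V = (-2.362, 26.30). Then |PV| = |V − P| = 26.40.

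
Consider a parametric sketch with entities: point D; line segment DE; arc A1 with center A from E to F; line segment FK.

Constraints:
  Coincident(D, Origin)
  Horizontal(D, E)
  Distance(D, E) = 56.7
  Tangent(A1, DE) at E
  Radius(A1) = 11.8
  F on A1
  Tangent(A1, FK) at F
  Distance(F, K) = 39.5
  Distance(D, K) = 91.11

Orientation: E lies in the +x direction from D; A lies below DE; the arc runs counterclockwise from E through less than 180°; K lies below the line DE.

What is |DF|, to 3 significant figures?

52.9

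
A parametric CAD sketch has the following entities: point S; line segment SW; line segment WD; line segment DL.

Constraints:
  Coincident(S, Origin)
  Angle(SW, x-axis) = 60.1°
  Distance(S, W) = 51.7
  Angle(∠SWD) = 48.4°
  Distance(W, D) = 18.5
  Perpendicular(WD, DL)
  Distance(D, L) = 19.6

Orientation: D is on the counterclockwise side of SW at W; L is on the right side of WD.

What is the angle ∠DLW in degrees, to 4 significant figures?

43.35°

S is at the origin; SW runs at 60.1° with length 51.7, so W = 51.7·(cos 60.1°, sin 60.1°) = (25.77, 44.82). ∠SWD = 48.4°, so WD runs at 60.1° + (180° − 48.4°) = 191.7° from the x-axis; with |WD| = 18.5, D = W + 18.5·(cos 191.7°, sin 191.7°) = (7.656, 41.07). The perpendicularity gives DL at right angles to WD; with |DL| = 19.6 on the right of WD, L = D + 19.6·(-0.2028, 0.9792) = (3.682, 60.26). Then cos ∠DLW = LD·LW / (|LD||LW|), giving 43.35°.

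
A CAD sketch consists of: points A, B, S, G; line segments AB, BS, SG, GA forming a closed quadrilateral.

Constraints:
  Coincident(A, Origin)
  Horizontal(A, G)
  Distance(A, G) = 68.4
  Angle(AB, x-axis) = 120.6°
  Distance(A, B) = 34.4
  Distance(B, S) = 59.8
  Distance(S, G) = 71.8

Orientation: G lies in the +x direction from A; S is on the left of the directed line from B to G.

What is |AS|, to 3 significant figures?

70.3

Checks: |BS| = 59.80 ✓; |SG| = 71.80 ✓.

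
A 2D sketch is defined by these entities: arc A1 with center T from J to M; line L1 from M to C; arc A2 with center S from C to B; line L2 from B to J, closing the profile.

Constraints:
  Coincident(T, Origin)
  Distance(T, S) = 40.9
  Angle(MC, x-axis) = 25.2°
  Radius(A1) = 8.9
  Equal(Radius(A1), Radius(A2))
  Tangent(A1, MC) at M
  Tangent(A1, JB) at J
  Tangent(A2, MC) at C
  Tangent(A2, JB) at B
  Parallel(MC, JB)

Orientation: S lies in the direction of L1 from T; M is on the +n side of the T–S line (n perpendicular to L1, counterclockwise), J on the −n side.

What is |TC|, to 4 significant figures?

41.86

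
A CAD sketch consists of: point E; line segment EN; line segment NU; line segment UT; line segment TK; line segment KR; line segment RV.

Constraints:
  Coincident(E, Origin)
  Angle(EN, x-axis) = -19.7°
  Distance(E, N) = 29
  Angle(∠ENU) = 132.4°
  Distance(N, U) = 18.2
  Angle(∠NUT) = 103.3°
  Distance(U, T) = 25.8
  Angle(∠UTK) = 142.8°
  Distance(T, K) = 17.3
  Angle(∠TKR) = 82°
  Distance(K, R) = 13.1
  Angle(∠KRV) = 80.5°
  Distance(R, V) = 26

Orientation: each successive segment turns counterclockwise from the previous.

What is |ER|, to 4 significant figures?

28.49

E is at the origin; EN runs at -19.7° with length 29.0, so N = (27.30, -9.776). ∠ENU = 132.4° gives NU at 27.90° from the x-axis; with |NU| = 18.2, U = (43.39, -1.259). ∠NUT = 103.3° gives UT at 104.6° from the x-axis; with |UT| = 25.8, T = (36.88, 23.71). ∠UTK = 142.8° gives TK at 141.8° from the x-axis; with |TK| = 17.3, K = (23.29, 34.41). ∠TKR = 82.0° gives KR at -120.2° from the x-axis; with |KR| = 13.1, R = (16.70, 23.08). Then |ER| = |R − E| = 28.49.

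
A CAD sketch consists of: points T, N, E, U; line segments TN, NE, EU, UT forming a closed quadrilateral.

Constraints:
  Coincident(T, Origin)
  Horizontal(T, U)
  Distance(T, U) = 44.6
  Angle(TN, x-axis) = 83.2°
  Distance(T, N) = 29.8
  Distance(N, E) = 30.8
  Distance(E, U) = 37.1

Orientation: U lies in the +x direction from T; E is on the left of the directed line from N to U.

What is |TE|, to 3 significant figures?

49.0

T is at the origin; T and U share the same y with |TU| = 44.6 and U in +x, so U = (44.6, 0). TN runs at 83.2° with |TN| = 29.8, so N = (3.53, 29.6). E is determined by |NE| = 30.8 and |EU| = 37.1 together: it lies at the intersection of circle(N, 30.8) and circle(U, 37.1). With |NU| = 50.6, the foot of the radical line on NU is 21.1 from N and the perpendicular offset is √(30.8² − 21.1²) = 22.5. Taking the left-of-NU solution: E = (33.8, 35.5).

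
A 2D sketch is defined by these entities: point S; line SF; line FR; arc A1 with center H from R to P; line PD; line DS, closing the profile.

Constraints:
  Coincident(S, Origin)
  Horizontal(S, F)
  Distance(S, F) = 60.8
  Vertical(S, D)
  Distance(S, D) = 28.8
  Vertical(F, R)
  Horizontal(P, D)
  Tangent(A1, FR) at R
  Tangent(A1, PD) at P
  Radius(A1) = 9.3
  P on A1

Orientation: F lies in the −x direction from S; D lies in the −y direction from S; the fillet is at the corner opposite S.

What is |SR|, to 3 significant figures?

63.9

The virtual corner opposite S is at (-60.8, -28.8). The tangent condition forces HR to be normal to FR and since A1 is tangent to PD there, HP ⟂ PD, with radius 9.3, so the center H sits 9.3 in from both sides at H = (-51.5, -19.5). That places the tangent points at R = (-60.8, -19.5) on FR and P = (-51.5, -28.8) on PD. Then |SR| = |R − S| = 63.9.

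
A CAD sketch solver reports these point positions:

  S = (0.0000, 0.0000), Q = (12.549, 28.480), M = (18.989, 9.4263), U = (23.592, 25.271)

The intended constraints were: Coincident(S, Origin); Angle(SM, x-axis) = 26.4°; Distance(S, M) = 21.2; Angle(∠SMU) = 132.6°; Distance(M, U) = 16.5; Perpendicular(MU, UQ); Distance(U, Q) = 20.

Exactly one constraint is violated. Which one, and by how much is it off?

Distance(U, Q) = 20 — off by 8.50.

S = (0.00, 0.00) ✓; SM at 26.40° ✓; |SM| = 21.20 ✓; ∠SMU = 132.6° ✓; |MU| = 16.50 ✓; ∠(MU, UQ) = 90.00° ✓; |UQ| = 11.50 ✗.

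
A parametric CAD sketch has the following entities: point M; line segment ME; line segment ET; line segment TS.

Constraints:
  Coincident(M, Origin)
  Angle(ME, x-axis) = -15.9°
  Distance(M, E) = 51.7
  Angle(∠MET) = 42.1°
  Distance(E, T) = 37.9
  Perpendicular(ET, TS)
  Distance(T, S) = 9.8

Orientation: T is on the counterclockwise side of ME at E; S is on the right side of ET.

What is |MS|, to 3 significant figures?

44.5

∠MET = 42.1°, so ET runs at -15.9° + (180° − 42.1°) = 122° from the x-axis; with |ET| = 37.9, T = E + 37.9·(cos 122°, sin 122°) = (29.6, 18.0). ET is perpendicular to TS; with |TS| = 9.8 on the right of ET, S = T + 9.8·(0.848, 0.530) = (37.9, 23.2). Then |MS| = |S − M| = 44.5.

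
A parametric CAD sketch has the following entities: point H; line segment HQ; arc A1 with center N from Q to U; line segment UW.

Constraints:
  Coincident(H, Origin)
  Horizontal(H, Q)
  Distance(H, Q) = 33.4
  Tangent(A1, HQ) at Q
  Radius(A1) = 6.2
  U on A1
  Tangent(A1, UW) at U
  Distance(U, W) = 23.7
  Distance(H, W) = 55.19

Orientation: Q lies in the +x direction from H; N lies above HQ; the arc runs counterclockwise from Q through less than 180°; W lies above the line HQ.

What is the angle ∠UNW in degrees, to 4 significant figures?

75.34°

H is at the origin; H and Q share the same y with |HQ| = 33.4 and Q on the +x side, so Q = (33.40, 0.000). Tangency of A1 to HQ means the radius NQ is perpendicular to HQ, so N = Q + (0, 6.2) = (33.40, 6.200). Since NU ⟂ UW (tangency), |NW| = √(6.2² + 23.7²) = 24.50 regardless of where U sits on A1. So W lies on both circle(H, 55.19) and circle(N, 24.50); the above-HQ intersection is W = (49.27, 24.86). U is the foot of the tangent from W: U = (38.99, 3.508).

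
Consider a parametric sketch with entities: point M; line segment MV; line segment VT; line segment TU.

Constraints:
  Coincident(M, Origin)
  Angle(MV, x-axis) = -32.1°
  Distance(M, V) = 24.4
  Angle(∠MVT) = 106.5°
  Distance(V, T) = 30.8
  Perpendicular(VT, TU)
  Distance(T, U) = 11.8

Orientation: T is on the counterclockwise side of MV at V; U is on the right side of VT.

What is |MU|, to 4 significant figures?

51.60

M is at the origin; MV runs at -32.1° with length 24.4, so V = 24.4·(cos -32.1°, sin -32.1°) = (20.67, -12.97). ∠MVT = 106.5°, so VT runs at -32.1° + (180° − 106.5°) = 41.40° from the x-axis; with |VT| = 30.8, T = V + 30.8·(cos 41.40°, sin 41.40°) = (43.77, 7.402). VT ⟂ TU; with |TU| = 11.8 on the right of VT, U = T + 11.8·(0.6613, -0.7501) = (51.58, -1.449). Then |MU| = |U − M| = 51.60.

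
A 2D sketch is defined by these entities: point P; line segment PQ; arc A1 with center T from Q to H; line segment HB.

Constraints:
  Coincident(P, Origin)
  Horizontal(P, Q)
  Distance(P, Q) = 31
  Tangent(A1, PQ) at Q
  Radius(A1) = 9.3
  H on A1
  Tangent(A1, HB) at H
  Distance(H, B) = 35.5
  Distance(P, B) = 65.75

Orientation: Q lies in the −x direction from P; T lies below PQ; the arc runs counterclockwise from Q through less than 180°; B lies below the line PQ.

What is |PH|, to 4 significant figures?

39.97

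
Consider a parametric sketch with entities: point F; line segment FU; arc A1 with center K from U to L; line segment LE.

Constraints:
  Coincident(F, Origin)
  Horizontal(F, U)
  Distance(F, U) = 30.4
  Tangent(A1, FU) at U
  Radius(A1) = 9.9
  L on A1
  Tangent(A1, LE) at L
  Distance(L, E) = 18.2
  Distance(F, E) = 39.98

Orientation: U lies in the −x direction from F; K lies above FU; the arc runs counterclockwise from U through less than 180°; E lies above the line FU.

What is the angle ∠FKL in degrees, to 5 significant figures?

34.914°

Checks: |KL| = 9.900 ✓; ∠(KL, LE) = 90.00° ✓; |LE| = 18.20 ✓; |FE| = 39.98 ✓.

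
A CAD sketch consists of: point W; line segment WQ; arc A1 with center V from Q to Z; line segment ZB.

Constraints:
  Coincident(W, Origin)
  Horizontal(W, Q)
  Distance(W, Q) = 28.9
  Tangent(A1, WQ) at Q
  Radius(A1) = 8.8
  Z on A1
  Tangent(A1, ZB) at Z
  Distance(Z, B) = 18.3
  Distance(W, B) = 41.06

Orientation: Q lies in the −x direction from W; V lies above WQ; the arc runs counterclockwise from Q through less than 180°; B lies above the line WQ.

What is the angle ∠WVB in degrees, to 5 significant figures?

107.11°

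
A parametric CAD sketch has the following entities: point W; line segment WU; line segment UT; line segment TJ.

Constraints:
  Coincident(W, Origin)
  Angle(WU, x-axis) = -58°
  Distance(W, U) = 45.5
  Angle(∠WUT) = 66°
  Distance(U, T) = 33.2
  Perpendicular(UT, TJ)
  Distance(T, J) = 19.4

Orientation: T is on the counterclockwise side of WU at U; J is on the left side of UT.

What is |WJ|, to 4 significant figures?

26.59

∠WUT = 66.0°, so UT runs at -58.0° + (180° − 66.0°) = 56.00° from the x-axis; with |UT| = 33.2, T = U + 33.2·(cos 56.00°, sin 56.00°) = (42.68, -11.06). The perpendicularity gives TJ at right angles to UT; with |TJ| = 19.4 on the left of UT, J = T + 19.4·(-0.8290, 0.5592) = (26.59, -0.2138). Then |WJ| = |J − W| = 26.59.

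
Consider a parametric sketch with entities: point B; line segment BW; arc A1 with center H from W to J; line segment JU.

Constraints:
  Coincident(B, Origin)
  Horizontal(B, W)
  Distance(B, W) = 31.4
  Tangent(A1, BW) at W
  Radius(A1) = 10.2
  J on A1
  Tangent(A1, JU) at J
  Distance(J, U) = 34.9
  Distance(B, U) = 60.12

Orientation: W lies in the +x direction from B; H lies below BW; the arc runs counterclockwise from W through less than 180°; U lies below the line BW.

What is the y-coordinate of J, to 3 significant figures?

-15.0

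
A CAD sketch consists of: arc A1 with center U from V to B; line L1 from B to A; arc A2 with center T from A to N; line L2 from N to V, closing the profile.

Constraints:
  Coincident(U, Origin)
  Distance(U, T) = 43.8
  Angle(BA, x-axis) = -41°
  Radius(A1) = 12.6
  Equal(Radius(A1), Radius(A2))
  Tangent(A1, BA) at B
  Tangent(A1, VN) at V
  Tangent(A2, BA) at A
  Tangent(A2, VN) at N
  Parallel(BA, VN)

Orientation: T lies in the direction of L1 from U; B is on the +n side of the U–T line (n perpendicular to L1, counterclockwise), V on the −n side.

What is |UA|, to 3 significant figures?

45.6

The slot axis is L1's direction at -41.0°, so u = (cos -41.0°, sin -41.0°) = (0.755, -0.656) and n = (−sin -41.0°, cos -41.0°) = (0.656, 0.755). U is at the origin and T lies 43.8 along u from U, so T = 43.8·u = (33.1, -28.7). Tangency of A1 to both parallel lines with radius 12.6 puts B and V at U ± 12.6·n: B = (8.27, 9.51), V = (-8.27, -9.51). Equal radii place A and N the same way about T: A = T + 12.6·n = (41.3, -19.2), N = T − 12.6·n = (24.8, -38.2). Then |UA| = |A − U| = 45.6.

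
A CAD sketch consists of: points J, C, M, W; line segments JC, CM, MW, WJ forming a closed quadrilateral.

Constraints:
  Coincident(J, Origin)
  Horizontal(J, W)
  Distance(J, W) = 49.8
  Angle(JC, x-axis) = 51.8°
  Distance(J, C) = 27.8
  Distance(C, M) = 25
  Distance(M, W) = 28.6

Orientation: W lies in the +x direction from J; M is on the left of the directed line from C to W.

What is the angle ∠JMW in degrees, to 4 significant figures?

73.34°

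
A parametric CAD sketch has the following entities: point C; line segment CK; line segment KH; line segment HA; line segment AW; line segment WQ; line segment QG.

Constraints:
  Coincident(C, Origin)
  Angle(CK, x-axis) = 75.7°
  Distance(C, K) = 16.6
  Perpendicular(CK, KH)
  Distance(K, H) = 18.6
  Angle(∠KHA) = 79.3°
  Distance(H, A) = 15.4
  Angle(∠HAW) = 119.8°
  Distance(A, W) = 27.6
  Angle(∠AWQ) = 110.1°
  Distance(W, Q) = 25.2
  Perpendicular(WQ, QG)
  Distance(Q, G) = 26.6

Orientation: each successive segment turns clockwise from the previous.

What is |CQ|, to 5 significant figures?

28.864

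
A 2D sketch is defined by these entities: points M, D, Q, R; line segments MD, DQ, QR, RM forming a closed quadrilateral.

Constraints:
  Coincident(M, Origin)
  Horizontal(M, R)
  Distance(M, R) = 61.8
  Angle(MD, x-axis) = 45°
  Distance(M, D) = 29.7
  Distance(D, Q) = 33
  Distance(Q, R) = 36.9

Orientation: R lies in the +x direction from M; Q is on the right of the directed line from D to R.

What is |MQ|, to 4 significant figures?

29.10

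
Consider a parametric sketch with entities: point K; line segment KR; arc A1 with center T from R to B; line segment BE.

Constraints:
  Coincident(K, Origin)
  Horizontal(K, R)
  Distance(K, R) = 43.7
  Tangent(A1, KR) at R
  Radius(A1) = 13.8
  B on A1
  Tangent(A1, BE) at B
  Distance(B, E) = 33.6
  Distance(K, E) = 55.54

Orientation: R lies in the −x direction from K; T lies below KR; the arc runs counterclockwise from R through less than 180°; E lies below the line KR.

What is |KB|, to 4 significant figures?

58.36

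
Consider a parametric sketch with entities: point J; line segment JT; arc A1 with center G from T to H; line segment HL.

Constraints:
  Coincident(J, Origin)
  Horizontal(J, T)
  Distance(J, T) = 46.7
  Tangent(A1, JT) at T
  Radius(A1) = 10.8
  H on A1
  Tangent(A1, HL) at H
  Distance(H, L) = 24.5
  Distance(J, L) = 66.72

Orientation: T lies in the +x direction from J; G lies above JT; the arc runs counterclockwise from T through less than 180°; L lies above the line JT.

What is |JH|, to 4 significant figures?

58.59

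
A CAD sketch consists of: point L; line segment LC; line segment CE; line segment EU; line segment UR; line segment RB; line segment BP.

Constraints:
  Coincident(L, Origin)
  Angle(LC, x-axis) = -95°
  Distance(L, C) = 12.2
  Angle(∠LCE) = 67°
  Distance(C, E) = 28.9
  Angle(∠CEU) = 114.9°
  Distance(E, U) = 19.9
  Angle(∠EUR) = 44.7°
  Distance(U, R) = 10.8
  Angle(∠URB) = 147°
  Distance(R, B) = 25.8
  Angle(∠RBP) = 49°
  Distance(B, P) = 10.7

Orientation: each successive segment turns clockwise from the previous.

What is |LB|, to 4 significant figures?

19.00

∠EUR = 44.7° gives UR at -48.40° from the x-axis; with |UR| = 10.8, R = (-18.33, 13.21). ∠URB = 147.0° gives RB at -81.40° from the x-axis; with |RB| = 25.8, B = (-14.48, -12.30). Then |LB| = |B − L| = 19.00.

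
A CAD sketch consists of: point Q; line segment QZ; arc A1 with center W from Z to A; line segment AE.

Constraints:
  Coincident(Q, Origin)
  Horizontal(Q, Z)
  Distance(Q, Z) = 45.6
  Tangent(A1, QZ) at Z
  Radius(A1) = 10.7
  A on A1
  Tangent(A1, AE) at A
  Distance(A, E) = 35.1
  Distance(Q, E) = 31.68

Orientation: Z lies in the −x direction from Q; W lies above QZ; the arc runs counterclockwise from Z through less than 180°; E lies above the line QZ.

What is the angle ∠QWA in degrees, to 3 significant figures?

30.6°

Q is at the origin; QZ is horizontal with |QZ| = 45.6 and Z on the −x side, so Z = (-45.6, 0.00). A1 meets QZ tangentially, so WZ is at right angles to QZ, so W = Z + (0, 10.7) = (-45.6, 10.7). Since WA ⟂ AE (tangency), |WE| = √(10.7² + 35.1²) = 36.7 regardless of where A sits on A1. So E lies on both circle(Q, 31.68) and circle(W, 36.7); the above-QZ intersection is E = (-13.6, 28.6). A is the foot of the tangent from E: A = (-37.9, 3.29).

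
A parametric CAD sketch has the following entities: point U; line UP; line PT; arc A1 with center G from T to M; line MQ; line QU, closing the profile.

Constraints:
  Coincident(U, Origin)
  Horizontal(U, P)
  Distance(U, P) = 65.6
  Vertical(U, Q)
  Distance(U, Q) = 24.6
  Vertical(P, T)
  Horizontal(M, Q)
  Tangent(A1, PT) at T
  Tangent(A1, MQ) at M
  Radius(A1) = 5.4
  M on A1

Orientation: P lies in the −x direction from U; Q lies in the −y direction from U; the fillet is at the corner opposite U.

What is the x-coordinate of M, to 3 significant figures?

-60.2

The virtual corner opposite U is at (-65.6, -24.6). The tangent condition forces GT to be normal to PT and tangency of A1 to MQ means the radius GM is perpendicular to MQ, with radius 5.4, so the center G sits 5.4 in from both sides at G = (-60.2, -19.2). That places the tangent points at T = (-65.6, -19.2) on PT and M = (-60.2, -24.6) on MQ. So M.x = -60.2.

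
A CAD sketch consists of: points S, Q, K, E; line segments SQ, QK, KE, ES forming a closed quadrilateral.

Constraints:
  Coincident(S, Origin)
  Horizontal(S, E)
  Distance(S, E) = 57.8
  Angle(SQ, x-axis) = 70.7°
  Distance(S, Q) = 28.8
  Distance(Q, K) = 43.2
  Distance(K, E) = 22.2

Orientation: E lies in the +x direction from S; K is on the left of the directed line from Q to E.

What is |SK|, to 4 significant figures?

56.60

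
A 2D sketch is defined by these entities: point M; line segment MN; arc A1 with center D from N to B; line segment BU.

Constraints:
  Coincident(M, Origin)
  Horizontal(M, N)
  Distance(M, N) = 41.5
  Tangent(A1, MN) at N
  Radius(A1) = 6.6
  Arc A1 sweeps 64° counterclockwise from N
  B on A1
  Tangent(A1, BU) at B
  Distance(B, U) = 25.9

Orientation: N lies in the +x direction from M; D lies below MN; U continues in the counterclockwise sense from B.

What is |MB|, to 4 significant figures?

35.76

M is at the origin; M and N share the same y with |MN| = 41.5 and N on the +x side, so N = (41.50, 0.000). Tangency of A1 to MN means the radius DN is perpendicular to MN, so D = N + (0, -6.6) = (41.50, -6.600). On A1, N sits at bearing 90° from D; a 64° counterclockwise sweep puts B at bearing 154°, so B = D + 6.6·(cos 154°, sin 154°) = (35.57, -3.707). Then |MB| = |B − M| = 35.76.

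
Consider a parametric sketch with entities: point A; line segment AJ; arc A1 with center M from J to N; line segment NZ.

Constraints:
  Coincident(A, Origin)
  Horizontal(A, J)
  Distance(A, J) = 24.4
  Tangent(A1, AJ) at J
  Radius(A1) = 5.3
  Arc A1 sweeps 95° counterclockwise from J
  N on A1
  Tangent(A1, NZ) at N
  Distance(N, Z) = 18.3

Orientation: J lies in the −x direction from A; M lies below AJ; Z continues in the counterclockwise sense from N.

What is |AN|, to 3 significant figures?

30.2

Tangency of A1 to AJ means the radius MJ is perpendicular to AJ, so M = J + (0, -5.3) = (-24.4, -5.30). On A1, J sits at bearing 90° from M; a 95° counterclockwise sweep puts N at bearing 185°, so N = M + 5.3·(cos 185°, sin 185°) = (-29.7, -5.76). Then |AN| = |N − A| = 30.2.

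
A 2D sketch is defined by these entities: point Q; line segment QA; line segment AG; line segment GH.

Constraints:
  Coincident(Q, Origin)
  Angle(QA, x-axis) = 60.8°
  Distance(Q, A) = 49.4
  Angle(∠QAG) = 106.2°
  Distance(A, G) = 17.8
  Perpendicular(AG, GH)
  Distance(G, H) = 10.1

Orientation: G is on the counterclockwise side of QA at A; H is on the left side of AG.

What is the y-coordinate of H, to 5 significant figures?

48.705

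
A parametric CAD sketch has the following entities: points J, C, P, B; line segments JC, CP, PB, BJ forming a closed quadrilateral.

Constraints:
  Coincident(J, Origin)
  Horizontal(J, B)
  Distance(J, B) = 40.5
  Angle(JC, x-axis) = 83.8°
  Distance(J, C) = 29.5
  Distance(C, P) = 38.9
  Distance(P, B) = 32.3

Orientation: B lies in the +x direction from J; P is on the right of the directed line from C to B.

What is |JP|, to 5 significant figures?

13.123

Checks: |CP| = 38.90 ✓; |PB| = 32.30 ✓.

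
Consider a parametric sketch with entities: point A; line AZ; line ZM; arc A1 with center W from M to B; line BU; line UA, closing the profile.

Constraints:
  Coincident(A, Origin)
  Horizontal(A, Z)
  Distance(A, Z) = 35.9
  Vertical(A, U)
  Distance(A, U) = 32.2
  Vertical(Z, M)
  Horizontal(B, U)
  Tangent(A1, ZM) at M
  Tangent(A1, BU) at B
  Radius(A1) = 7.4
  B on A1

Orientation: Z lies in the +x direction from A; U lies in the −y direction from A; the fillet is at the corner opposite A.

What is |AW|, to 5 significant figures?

37.779

AU is vertical with |AU| = 32.2 and U on the −y side, so U = (0.0000, -32.200). The virtual corner opposite A is at (35.900, -32.200). A1 meets ZM tangentially, so WM is at right angles to ZM and since A1 is tangent to BU there, WB ⟂ BU, with radius 7.4, so the center W sits 7.4 in from both sides at W = (28.500, -24.800). Then |AW| = |W − A| = 37.779.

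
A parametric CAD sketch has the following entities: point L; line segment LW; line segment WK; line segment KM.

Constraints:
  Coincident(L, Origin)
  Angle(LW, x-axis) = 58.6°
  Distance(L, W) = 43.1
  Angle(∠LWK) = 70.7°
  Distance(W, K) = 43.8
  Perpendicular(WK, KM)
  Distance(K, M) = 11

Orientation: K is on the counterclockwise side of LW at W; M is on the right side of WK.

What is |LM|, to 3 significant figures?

59.5

∠LWK = 70.7°, so WK runs at 58.6° + (180° − 70.7°) = 168° from the x-axis; with |WK| = 43.8, K = W + 43.8·(cos 168°, sin 168°) = (-20.4, 46.0). The perpendicularity gives KM at right angles to WK; with |KM| = 11.0 on the right of WK, M = K + 11.0·(0.210, 0.978) = (-18.1, 56.7). Then |LM| = |M − L| = 59.5.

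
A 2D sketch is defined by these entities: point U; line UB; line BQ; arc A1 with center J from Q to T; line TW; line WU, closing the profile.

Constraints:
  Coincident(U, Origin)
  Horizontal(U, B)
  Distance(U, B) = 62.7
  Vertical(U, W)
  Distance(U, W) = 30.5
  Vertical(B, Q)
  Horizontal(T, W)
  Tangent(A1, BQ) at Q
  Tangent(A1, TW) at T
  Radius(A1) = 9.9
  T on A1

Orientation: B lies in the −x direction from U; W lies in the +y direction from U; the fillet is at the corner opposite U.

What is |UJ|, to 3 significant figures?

56.7

UW is vertical with |UW| = 30.5 and W on the +y side, so W = (0.00, 30.5). The virtual corner opposite U is at (-62.7, 30.5). Since A1 is tangent to BQ there, JQ ⟂ BQ and A1 meets TW tangentially, so JT is at right angles to TW, with radius 9.9, so the center J sits 9.9 in from both sides at J = (-52.8, 20.6). Then |UJ| = |J − U| = 56.7.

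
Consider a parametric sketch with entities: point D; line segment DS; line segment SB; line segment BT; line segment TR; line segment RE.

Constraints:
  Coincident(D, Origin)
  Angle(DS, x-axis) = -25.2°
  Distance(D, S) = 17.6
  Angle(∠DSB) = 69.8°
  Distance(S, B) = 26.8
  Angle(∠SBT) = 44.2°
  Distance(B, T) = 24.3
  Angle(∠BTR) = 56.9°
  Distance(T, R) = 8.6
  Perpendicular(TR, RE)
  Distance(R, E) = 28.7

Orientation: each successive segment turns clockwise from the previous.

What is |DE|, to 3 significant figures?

32.7

D is at the origin; DS runs at -25.2° with length 17.6, so S = (15.9, -7.49). ∠DSB = 69.8° gives SB at -135° from the x-axis; with |SB| = 26.8, B = (-3.16, -26.3). ∠SBT = 44.2° gives BT at 88.8° from the x-axis; with |BT| = 24.3, T = (-2.65, -2.02). ∠BTR = 56.9° gives TR at -34.3° from the x-axis; with |TR| = 8.6, R = (4.46, -6.86). The perpendicularity gives RE at right angles to TR, so RE runs at -124°; with |RE| = 28.7, E = (-11.7, -30.6). Then |DE| = |E − D| = 32.7.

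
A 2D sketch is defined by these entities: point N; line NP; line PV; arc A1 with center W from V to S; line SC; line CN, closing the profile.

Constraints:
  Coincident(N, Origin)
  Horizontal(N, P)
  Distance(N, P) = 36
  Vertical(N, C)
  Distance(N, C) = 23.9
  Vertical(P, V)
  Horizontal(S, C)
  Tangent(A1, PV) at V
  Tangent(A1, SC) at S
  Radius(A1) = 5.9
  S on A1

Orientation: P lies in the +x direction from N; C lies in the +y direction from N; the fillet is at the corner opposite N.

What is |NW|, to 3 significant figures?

35.1

NC is vertical with |NC| = 23.9 and C on the +y side, so C = (0.00, 23.9). The virtual corner opposite N is at (36.0, 23.9). Tangency of A1 to PV means the radius WV is perpendicular to PV and A1 meets SC tangentially, so WS is at right angles to SC, with radius 5.9, so the center W sits 5.9 in from both sides at W = (30.1, 18.0). Then |NW| = |W − N| = 35.1.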